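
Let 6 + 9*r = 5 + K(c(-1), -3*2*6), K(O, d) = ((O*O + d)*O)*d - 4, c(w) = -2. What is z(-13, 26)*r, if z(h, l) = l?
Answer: -60034/9 ≈ -6670.4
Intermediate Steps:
K(O, d) = -4 + O*d*(d + O²) (K(O, d) = ((O² + d)*O)*d - 4 = ((d + O²)*O)*d - 4 = (O*(d + O²))*d - 4 = O*d*(d + O²) - 4 = -4 + O*d*(d + O²))
r = -2309/9 (r = -⅔ + (5 + (-4 - 2*(-3*2*6)² + (-3*2*6)*(-2)³))/9 = -⅔ + (5 + (-4 - 2*(-6*6)² - 6*6*(-8)))/9 = -⅔ + (5 + (-4 - 2*(-36)² - 36*(-8)))/9 = -⅔ + (5 + (-4 - 2*1296 + 288))/9 = -⅔ + (5 + (-4 - 2592 + 288))/9 = -⅔ + (5 - 2308)/9 = -⅔ + (⅑)*(-2303) = -⅔ - 2303/9 = -2309/9 ≈ -256.56)
z(-13, 26)*r = 26*(-2309/9) = -60034/9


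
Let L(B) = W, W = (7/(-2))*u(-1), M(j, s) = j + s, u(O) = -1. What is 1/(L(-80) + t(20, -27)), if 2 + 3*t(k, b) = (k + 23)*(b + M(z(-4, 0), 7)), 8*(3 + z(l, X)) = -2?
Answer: -12/3965 ≈ -0.0030265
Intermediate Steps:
z(l, X) = -13/4 (z(l, X) = -3 + (⅛)*(-2) = -3 - ¼ = -13/4)
t(k, b) = -⅔ + (23 + k)*(15/4 + b)/3 (t(k, b) = -⅔ + ((k + 23)*(b + (-13/4 + 7)))/3 = -⅔ + ((23 + k)*(b + 15/4))/3 = -⅔ + ((23 + k)*(15/4 + b))/3 = -⅔ + (23 + k)*(15/4 + b)/3)
W = 7/2 (W = (7/(-2))*(-1) = (7*(-½))*(-1) = -7/2*(-1) = 7/2 ≈ 3.5000)
L(B) = 7/2
1/(L(-80) + t(20, -27)) = 1/(7/2 + (337/12 + (5/4)*20 + (23/3)*(-27) + (⅓)*(-27)*20)) = 1/(7/2 + (337/12 + 25 - 207 - 180)) = 1/(7/2 - 4007/12) = 1/(-3965/12) = -12/3965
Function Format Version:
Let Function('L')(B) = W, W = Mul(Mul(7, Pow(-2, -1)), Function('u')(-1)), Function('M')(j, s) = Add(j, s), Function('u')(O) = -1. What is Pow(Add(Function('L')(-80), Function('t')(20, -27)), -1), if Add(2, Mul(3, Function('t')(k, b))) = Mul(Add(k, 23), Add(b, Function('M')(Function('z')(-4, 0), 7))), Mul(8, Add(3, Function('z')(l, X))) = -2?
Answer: Rational(-12, 3965) ≈ -0.0030265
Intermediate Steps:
Function('z')(l, X) = Rational(-13, 4) (Function('z')(l, X) = Add(-3, Mul(Rational(1, 8), -2)) = Add(-3, Rational(-1, 4)) = Rational(-13, 4))
Function('t')(k, b) = Add(Rational(-2, 3), Mul(Rational(1, 3), Add(23, k), Add(Rational(15, 4), b))) (Function('t')(k, b) = Add(Rational(-2, 3), Mul(Rational(1, 3), Mul(Add(k, 23), Add(b, Add(Rational(-13, 4), 7))))) = Add(Rational(-2, 3), Mul(Rational(1, 3), Mul(Add(23, k), Add(b, Rational(15, 4))))) = Add(Rational(-2, 3), Mul(Rational(1, 3), Mul(Add(23, k), Add(Rational(15, 4), b)))) = Add(Rational(-2, 3), Mul(Rational(1, 3), Add(23, k), Add(Rational(15, 4), b))))
W = Rational(7, 2) (W = Mul(Mul(7, Pow(-2, -1)), -1) = Mul(Mul(7, Rational(-1, 2)), -1) = Mul(Rational(-7, 2), -1) = Rational(7, 2) ≈ 3.5000)
Function('L')(B) = Rational(7, 2)
Pow(Add(Function('L')(-80), Function('t')(20, -27)), -1) = Pow(Add(Rational(7, 2), Add(Rational(337, 12), Mul(Rational(5, 4), 20), Mul(Rational(23, 3), -27), Mul(Rational(1, 3), -27, 20))), -1) = Pow(Add(Rational(7, 2), Add(Rational(337, 12), 25, -207, -180)), -1) = Pow(Add(Rational(7, 2), Rational(-4007, 12)), -1) = Pow(Rational(-3965, 12), -1) = Rational(-12, 3965)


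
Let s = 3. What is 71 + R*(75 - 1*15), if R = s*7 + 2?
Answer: 1451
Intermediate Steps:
R = 23 (R = 3*7 + 2 = 21 + 2 = 23)
71 + R*(75 - 1*15) = 71 + 23*(75 - 1*15) = 71 + 23*(75 - 15) = 71 + 23*60 = 71 + 1380 = 1451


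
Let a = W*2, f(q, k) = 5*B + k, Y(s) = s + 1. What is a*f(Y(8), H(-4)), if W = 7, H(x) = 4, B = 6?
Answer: 476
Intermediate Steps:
Y(s) = 1 + s
f(q, k) = 30 + k (f(q, k) = 5*6 + k = 30 + k)
a = 14 (a = 7*2 = 14)
a*f(Y(8), H(-4)) = 14*(30 + 4) = 14*34 = 476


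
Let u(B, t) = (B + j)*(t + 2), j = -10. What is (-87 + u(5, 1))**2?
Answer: 10404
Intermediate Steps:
u(B, t) = (-10 + B)*(2 + t) (u(B, t) = (B - 10)*(t + 2) = (-10 + B)*(2 + t))
(-87 + u(5, 1))**2 = (-87 + (-20 - 10*1 + 2*5 + 5*1))**2 = (-87 + (-20 - 10 + 10 + 5))**2 = (-87 - 15)**2 = (-102)**2 = 10404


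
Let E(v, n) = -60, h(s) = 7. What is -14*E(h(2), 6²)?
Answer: 840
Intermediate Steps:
-14*E(h(2), 6²) = -14*(-60) = 840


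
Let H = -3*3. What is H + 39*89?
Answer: 3462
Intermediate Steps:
H = -9
H + 39*89 = -9 + 39*89 = -9 + 3471 = 3462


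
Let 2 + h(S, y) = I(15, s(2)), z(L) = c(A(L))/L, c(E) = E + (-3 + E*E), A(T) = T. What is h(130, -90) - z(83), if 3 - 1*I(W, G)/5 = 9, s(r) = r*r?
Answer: -9625/83 ≈ -115.96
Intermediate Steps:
s(r) = r²
I(W, G) = -30 (I(W, G) = 15 - 5*9 = 15 - 45 = -30)
c(E) = -3 + E + E² (c(E) = E + (-3 + E²) = -3 + E + E²)
z(L) = (-3 + L + L²)/L
h(S, y) = -32 (h(S, y) = -2 - 30 = -32)
h(130, -90) - z(83) = -32 - (1 + 83 - 3/83) = -32 - 1*6969/83 = -32 - 6969/83 = -9625/83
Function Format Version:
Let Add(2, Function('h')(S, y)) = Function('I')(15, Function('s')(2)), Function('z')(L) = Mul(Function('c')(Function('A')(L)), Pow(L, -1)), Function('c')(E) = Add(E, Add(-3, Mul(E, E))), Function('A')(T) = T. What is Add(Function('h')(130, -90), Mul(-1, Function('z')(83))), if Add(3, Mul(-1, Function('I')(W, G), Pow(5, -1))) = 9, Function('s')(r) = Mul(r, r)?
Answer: Rational(-9625, 83) ≈ -115.96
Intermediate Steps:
Function('s')(r) = Pow(r, 2)
Function('I')(W, G) = -30 (Function('I')(W, G) = Add(15, Mul(-5, 9)) = Add(15, -45) = -30)
Function('c')(E) = Add(-3, E, Pow(E, 2)) (Function('c')(E) = Add(E, Add(-3, Pow(E, 2))) = Add(-3, E, Pow(E, 2)))
Function('z')(L) = Mul(Pow(L, -1), Add(-3, L, Pow(L, 2))) (Function('z')(L) = Mul(Add(-3, L, Pow(L, 2)), Pow(L, -1)) = Mul(Pow(L, -1), Add(-3, L, Pow(L, 2))))
Function('h')(S, y) = -32 (Function('h')(S, y) = Add(-2, -30) = -32)
Add(Function('h')(130, -90), Mul(-1, Function('z')(83))) = Add(-32, Mul(-1, Add(1, 83, Mul(-3, Pow(83, -1))))) = Add(-32, Mul(-1, Add(1, 83, Mul(-3, Rational(1, 83))))) = Add(-32, Mul(-1, Add(1, 83, Rational(-3, 83)))) = Add(-32, Mul(-1, Rational(6969, 83))) = Add(-32, Rational(-6969, 83)) = Rational(-9625, 83)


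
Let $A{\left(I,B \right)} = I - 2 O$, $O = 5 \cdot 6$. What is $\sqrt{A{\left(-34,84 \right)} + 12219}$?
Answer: $5 \sqrt{485} \approx 110.11$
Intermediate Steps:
$O = 30$
$A{\left(I,B \right)} = -60 + I$ ($A{\left(I,B \right)} = I - 60 = -60 + I$)
$\sqrt{A{\left(-34,84 \right)} + 12219} = \sqrt{\left(-60 - 34\right) + 12219} = \sqrt{-94 + 12219} = \sqrt{12125} = 5 \sqrt{485}$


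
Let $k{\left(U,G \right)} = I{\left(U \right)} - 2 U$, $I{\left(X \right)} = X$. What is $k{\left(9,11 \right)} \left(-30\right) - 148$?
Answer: $122$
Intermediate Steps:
$k{\left(U,G \right)} = - U$ ($k{\left(U,G \right)} = U - 2 U = - U$)
$k{\left(9,11 \right)} \left(-30\right) - 148 = \left(-1\right) 9 \left(-30\right) - 148 = \left(-9\right) \left(-30\right) - 148 = 270 - 148 = 122$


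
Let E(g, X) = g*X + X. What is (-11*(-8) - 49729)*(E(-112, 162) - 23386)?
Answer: 2053548888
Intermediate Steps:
E(g, X) = X + X*g (E(g, X) = X*g + X = X + X*g)
(-11*(-8) - 49729)*(E(-112, 162) - 23386) = (-11*(-8) - 49729)*(162*(1 - 112) - 23386) = (88 - 49729)*(162*(-111) - 23386) = -49641*(-17982 - 23386) = -49641*(-41368) = 2053548888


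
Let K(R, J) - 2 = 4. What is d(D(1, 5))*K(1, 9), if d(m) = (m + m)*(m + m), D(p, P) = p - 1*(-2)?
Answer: 216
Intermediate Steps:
D(p, P) = 2 + p (D(p, P) = p + 2 = 2 + p)
d(m) = 4*m² (d(m) = (2*m)*(2*m) = 4*m²)
K(R, J) = 6 (K(R, J) = 2 + 4 = 6)
d(D(1, 5))*K(1, 9) = (4*(2 + 1)²)*6 = (4*3²)*6 = (4*9)*6 = 36*6 = 216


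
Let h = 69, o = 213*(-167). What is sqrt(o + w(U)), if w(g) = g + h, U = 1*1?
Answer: I*sqrt(35501) ≈ 188.42*I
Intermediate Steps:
o = -35571
U = 1
w(g) = 69 + g (w(g) = g + 69 = 69 + g)
sqrt(o + w(U)) = sqrt(-35571 + (69 + 1)) = sqrt(-35571 + 70) = sqrt(-35501) = I*sqrt(35501)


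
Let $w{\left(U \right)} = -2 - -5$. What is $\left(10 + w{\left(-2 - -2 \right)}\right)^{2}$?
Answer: $169$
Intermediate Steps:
$w{\left(U \right)} = 3$ ($w{\left(U \right)} = -2 + 5 = 3$)
$\left(10 + w{\left(-2 - -2 \right)}\right)^{2} = \left(10 + 3\right)^{2} = 13^{2} = 169$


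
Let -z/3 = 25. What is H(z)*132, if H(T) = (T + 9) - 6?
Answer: -9504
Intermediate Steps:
z = -75 (z = -3*25 = -75)
H(T) = 3 + T (H(T) = (9 + T) - 6 = 3 + T)
H(z)*132 = (3 - 75)*132 = -72*132 = -9504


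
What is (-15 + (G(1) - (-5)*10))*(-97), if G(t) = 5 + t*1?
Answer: -3977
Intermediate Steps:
G(t) = 5 + t
(-15 + (G(1) - (-5)*10))*(-97) = (-15 + ((5 + 1) - (-5)*10))*(-97) = (-15 + (6 - 1*(-50)))*(-97) = (-15 + (6 + 50))*(-97) = (-15 + 56)*(-97) = 41*(-97) = -3977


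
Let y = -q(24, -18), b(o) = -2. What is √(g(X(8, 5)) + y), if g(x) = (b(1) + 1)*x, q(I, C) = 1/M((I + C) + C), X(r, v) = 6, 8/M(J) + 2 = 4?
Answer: 5*I/2 ≈ 2.5*I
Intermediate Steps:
M(J) = 4 (M(J) = 8/(-2 + 4) = 8/2 = 8*(½) = 4)
q(I, C) = ¼ (q(I, C) = 1/4 = ¼)
y = -¼ (y = -1*¼ = -¼ ≈ -0.25000)
g(x) = -x (g(x) = (-2 + 1)*x = -x)
√(g(X(8, 5)) + y) = √(-1*6 - ¼) = √(-6 - ¼) = √(-25/4) = 5*I/2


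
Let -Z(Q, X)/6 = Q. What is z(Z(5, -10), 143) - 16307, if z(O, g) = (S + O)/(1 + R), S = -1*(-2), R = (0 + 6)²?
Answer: -603387/37 ≈ -16308.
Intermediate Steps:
Z(Q, X) = -6*Q
R = 36 (R = 6² = 36)
S = 2
z(O, g) = 2/37 + O/37 (z(O, g) = (2 + O)/(1 + 36) = (2 + O)/37 = (2 + O)*(1/37) = 2/37 + O/37)
z(Z(5, -10), 143) - 16307 = (2/37 + (-6*5)/37) - 16307 = (2/37 + (1/37)*(-30)) - 16307 = (2/37 - 30/37) - 16307 = -28/37 - 16307 = -603387/37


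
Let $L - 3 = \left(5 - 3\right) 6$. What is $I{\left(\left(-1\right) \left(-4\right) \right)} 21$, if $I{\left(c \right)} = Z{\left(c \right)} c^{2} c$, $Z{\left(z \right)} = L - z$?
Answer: $14784$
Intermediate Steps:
$L = 15$ ($L = 3 + \left(5 - 3\right) 6 = 3 + 2 \cdot 6 = 3 + 12 = 15$)
$Z{\left(z \right)} = 15 - z$
$I{\left(c \right)} = c^{3} \left(15 - c\right)$ ($I{\left(c \right)} = \left(15 - c\right) c^{2} c = c^{2} \left(15 - c\right) c = c^{3} \left(15 - c\right)$)
$I{\left(\left(-1\right) \left(-4\right) \right)} 21 = \left(\left(-1\right) \left(-4\right)\right)^{3} \left(15 - \left(-1\right) \left(-4\right)\right) 21 = 4^{3} \left(15 - 4\right) 21 = 64 \left(15 - 4\right) 21 = 64 \cdot 11 \cdot 21 = 704 \cdot 21 = 14784$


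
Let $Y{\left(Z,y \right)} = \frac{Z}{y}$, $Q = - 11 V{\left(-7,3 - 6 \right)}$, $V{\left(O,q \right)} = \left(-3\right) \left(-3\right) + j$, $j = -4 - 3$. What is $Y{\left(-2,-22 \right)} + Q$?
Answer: $- \frac{241}{11} \approx -21.909$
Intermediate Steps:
$j = -7$
$V{\left(O,q \right)} = 2$ ($V{\left(O,q \right)} = \left(-3\right) \left(-3\right) - 7 = 9 - 7 = 2$)
$Q = -22$ ($Q = \left(-11\right) 2 = -22$)
$Y{\left(-2,-22 \right)} + Q = - \frac{2}{-22} - 22 = \left(-2\right) \left(- \frac{1}{22}\right) - 22 = \frac{1}{11} - 22 = - \frac{241}{11}$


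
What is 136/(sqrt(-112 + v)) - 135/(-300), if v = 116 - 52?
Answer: 9/20 - 34*I*sqrt(3)/3 ≈ 0.45 - 19.63*I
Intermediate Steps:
v = 64
136/(sqrt(-112 + v)) - 135/(-300) = 136/(sqrt(-112 + 64)) - 135/(-300) = 136/(sqrt(-48)) - 135*(-1/300) = 136/((4*I*sqrt(3))) + 9/20 = 136*(-I*sqrt(3)/12) + 9/20 = -34*I*sqrt(3)/3 + 9/20 = 9/20 - 34*I*sqrt(3)/3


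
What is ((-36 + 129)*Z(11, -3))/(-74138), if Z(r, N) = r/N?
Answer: 341/74138 ≈ 0.0045995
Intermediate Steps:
((-36 + 129)*Z(11, -3))/(-74138) = ((-36 + 129)*(11/(-3)))/(-74138) = (93*(11*(-⅓)))*(-1/74138) = (93*(-11/3))*(-1/74138) = -341*(-1/74138) = 341/74138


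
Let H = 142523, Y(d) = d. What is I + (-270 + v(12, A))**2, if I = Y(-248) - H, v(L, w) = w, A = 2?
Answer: -70947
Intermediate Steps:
I = -142771 (I = -248 - 1*142523 = -248 - 142523 = -142771)
I + (-270 + v(12, A))**2 = -142771 + (-270 + 2)**2 = -142771 + (-268)**2 = -142771 + 71824 = -70947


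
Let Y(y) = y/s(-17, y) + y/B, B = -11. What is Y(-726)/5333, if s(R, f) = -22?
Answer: 99/5333 ≈ 0.018564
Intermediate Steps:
Y(y) = -3*y/22 (Y(y) = y/(-22) + y/(-11) = y*(-1/22) + y*(-1/11) = -y/22 - y/11 = -3*y/22)
Y(-726)/5333 = -3/22*(-726)/5333 = 99*(1/5333) = 99/5333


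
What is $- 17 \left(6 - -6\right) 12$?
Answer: $-2448$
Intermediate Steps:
$- 17 \left(6 - -6\right) 12 = - 17 \left(6 + 6\right) 12 = \left(-17\right) 12 \cdot 12 = \left(-204\right) 12 = -2448$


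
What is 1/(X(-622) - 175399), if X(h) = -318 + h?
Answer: -1/176339 ≈ -5.6709e-6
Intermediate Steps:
1/(X(-622) - 175399) = 1/((-318 - 622) - 175399) = 1/(-940 - 175399) = 1/(-176339) = -1/176339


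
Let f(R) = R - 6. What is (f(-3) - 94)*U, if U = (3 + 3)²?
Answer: -3708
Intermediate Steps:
U = 36 (U = 6² = 36)
f(R) = -6 + R
(f(-3) - 94)*U = ((-6 - 3) - 94)*36 = (-9 - 94)*36 = -103*36 = -3708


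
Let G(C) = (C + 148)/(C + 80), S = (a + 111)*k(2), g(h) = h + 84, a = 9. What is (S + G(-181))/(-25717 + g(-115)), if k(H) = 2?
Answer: -24273/2600548 ≈ -0.0093338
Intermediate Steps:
g(h) = 84 + h
S = 240 (S = (9 + 111)*2 = 120*2 = 240)
G(C) = (148 + C)/(80 + C)
(S + G(-181))/(-25717 + g(-115)) = (240 + (148 - 181)/(80 - 181))/(-25717 + (84 - 115)) = (240 - 33/(-101))/(-25717 - 31) = (240 - 1/101*(-33))/(-25748) = (240 + 33/101)*(-1/25748) = (24273/101)*(-1/25748) = -24273/2600548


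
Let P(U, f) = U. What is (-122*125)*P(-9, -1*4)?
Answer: 137250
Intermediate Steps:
(-122*125)*P(-9, -1*4) = -122*125*(-9) = -15250*(-9) = 137250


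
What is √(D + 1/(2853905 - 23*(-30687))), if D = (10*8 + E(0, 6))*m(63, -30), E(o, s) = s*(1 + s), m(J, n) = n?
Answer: I*√46377714907996054/3559706 ≈ 60.498*I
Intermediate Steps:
D = -3660 (D = (10*8 + 6*(1 + 6))*(-30) = (80 + 6*7)*(-30) = (80 + 42)*(-30) = 122*(-30) = -3660)
√(D + 1/(2853905 - 23*(-30687))) = √(-3660 + 1/(2853905 - 23*(-30687))) = √(-3660 + 1/(2853905 + 705801)) = √(-3660 + 1/3559706) = √(-13028523959/3559706) = I*√46377714907996054/3559706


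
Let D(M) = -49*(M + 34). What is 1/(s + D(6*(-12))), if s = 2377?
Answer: 1/4239 ≈ 0.00023590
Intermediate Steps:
D(M) = -1666 - 49*M (D(M) = -49*(34 + M) = -1666 - 49*M)
1/(s + D(6*(-12))) = 1/(2377 + (-1666 - 294*(-12))) = 1/(2377 + (-1666 - 49*(-72))) = 1/(2377 + (-1666 + 3528)) = 1/(2377 + 1862) = 1/4239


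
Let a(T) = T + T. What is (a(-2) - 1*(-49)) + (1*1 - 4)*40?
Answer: -75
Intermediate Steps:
a(T) = 2*T
(a(-2) - 1*(-49)) + (1*1 - 4)*40 = (2*(-2) - 1*(-49)) + (1*1 - 4)*40 = (-4 + 49) + (1 - 4)*40 = 45 - 3*40 = 45 - 120 = -75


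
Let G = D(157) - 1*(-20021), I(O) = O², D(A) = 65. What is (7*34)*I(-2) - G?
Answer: -19134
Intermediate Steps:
G = 20086 (G = 65 - 1*(-20021) = 65 + 20021 = 20086)
(7*34)*I(-2) - G = (7*34)*(-2)² - 1*20086 = 238*4 - 20086 = 952 - 20086 = -19134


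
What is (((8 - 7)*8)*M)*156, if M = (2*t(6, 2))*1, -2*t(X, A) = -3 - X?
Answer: 11232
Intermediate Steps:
t(X, A) = 3/2 + X/2 (t(X, A) = -(-3 - X)/2 = 3/2 + X/2)
M = 9 (M = (2*(3/2 + (½)*6))*1 = (2*(3/2 + 3))*1 = (2*(9/2))*1 = 9*1 = 9)
(((8 - 7)*8)*M)*156 = (((8 - 7)*8)*9)*156 = ((1*8)*9)*156 = (8*9)*156 = 72*156 = 11232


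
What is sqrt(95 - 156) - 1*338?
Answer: -338 + I*sqrt(61) ≈ -338.0 + 7.8102*I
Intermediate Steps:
sqrt(95 - 156) - 1*338 = sqrt(-61) - 338 = I*sqrt(61) - 338 = -338 + I*sqrt(61)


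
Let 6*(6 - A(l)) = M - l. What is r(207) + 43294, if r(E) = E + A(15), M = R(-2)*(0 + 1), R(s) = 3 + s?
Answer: 130528/3 ≈ 43509.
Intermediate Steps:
M = 1 (M = (3 - 2)*(0 + 1) = 1*1 = 1)
A(l) = 35/6 + l/6 (A(l) = 6 - (1 - l)/6 = 6 + (-⅙ + l/6) = 35/6 + l/6)
r(E) = 25/3 + E (r(E) = E + (35/6 + (⅙)*15) = E + (35/6 + 5/2) = E + 25/3 = 25/3 + E)
r(207) + 43294 = (25/3 + 207) + 43294 = 646/3 + 43294 = 130528/3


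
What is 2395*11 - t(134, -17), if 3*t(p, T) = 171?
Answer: 26288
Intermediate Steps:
t(p, T) = 57 (t(p, T) = (1/3)*171 = 57)
2395*11 - t(134, -17) = 2395*11 - 1*57 = 26345 - 57 = 26288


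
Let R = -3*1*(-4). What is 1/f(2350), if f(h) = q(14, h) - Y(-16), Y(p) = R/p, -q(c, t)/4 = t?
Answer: -4/37597 ≈ -0.00010639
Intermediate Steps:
q(c, t) = -4*t
R = 12 (R = -3*(-4) = 12)
Y(p) = 12/p
f(h) = ¾ - 4*h (f(h) = -4*h - 12/(-16) = -4*h - 12*(-1)/16 = -4*h - 1*(-¾) = -4*h + ¾ = ¾ - 4*h)
1/f(2350) = 1/(¾ - 4*2350) = 1/(¾ - 9400) = 1/(-37597/4) = -4/37597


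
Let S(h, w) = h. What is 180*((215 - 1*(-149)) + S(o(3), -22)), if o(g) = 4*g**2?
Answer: 72000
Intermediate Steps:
180*((215 - 1*(-149)) + S(o(3), -22)) = 180*((215 - 1*(-149)) + 4*3**2) = 180*((215 + 149) + 4*9) = 180*(364 + 36) = 180*400 = 72000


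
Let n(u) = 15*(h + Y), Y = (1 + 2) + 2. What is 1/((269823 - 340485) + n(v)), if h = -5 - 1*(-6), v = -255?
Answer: -1/70572 ≈ -1.4170e-5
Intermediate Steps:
Y = 5 (Y = 3 + 2 = 5)
h = 1 (h = -5 + 6 = 1)
n(u) = 90 (n(u) = 15*(1 + 5) = 15*6 = 90)
1/((269823 - 340485) + n(v)) = 1/((269823 - 340485) + 90) = 1/(-70662 + 90) = 1/(-70572) = -1/70572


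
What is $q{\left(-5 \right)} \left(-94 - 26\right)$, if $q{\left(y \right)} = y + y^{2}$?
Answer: $-2400$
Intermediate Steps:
$q{\left(-5 \right)} \left(-94 - 26\right) = - 5 \left(1 - 5\right) \left(-94 - 26\right) = \left(-5\right) \left(-4\right) \left(-120\right) = 20 \left(-120\right) = -2400$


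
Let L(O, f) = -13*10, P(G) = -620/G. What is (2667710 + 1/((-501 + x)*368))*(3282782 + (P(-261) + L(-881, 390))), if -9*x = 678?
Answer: 181784608048639325083/20758374 ≈ 8.7572e+12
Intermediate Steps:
x = -226/3 (x = -⅑*678 = -226/3 ≈ -75.333)
L(O, f) = -130
(2667710 + 1/((-501 + x)*368))*(3282782 + (P(-261) + L(-881, 390))) = (2667710 + 1/((-501 - 226/3)*368))*(3282782 + (-620/(-261) - 130)) = (2667710 + 1/(-1729/3*368))*(3282782 + (-620*(-1/261) - 130)) = (2667710 + 1/(-636272/3))*(3282782 + (620/261 - 130)) = (2667710 - 3/636272)*(3282782 - 33310/261) = (1697389177117/636272)*(856772792/261) = 181784608048639325083/20758374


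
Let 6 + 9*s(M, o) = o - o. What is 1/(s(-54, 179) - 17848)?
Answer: -3/53546 ≈ -5.6027e-5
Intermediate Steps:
s(M, o) = -2/3 (s(M, o) = -2/3 + (o - o)/9 = -2/3 + (1/9)*0 = -2/3 + 0 = -2/3)
1/(s(-54, 179) - 17848) = 1/(-2/3 - 17848) = 1/(-53546/3) = -3/53546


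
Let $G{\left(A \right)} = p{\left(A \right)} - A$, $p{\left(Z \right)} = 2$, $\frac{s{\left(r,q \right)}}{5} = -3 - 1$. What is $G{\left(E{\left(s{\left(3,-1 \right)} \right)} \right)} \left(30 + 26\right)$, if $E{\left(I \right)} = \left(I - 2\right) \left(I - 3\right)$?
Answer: $-28224$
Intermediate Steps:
$s{\left(r,q \right)} = -20$ ($s{\left(r,q \right)} = 5 \left(-3 - 1\right) = 5 \left(-4\right) = -20$)
$E{\left(I \right)} = \left(-3 + I\right) \left(-2 + I\right)$ ($E{\left(I \right)} = \left(-2 + I\right) \left(-3 + I\right) = \left(-3 + I\right) \left(-2 + I\right)$)
$G{\left(A \right)} = 2 - A$
$G{\left(E{\left(s{\left(3,-1 \right)} \right)} \right)} \left(30 + 26\right) = \left(2 - \left(6 + \left(-20\right)^{2} - -100\right)\right) \left(30 + 26\right) = \left(2 - \left(6 + 400 + 100\right)\right) 56 = \left(2 - 506\right) 56 = \left(-504\right) 56 = -28224$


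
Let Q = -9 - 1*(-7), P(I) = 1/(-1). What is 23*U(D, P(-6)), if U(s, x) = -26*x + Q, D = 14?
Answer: 552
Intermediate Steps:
P(I) = -1
Q = -2 (Q = -9 + 7 = -2)
U(s, x) = -2 - 26*x (U(s, x) = -26*x - 2 = -2 - 26*x)
23*U(D, P(-6)) = 23*(-2 - 26*(-1)) = 23*(-2 + 26) = 23*24 = 552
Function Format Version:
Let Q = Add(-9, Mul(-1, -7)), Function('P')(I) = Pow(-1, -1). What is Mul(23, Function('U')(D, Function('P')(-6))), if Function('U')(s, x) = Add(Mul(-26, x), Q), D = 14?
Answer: 552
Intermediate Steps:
Function('P')(I) = -1
Q = -2 (Q = Add(-9, 7) = -2)
Function('U')(s, x) = Add(-2, Mul(-26, x)) (Function('U')(s, x) = Add(Mul(-26, x), -2) = Add(-2, Mul(-26, x)))
Mul(23, Function('U')(D, Function('P')(-6))) = Mul(23, Add(-2, Mul(-26, -1))) = Mul(23, Add(-2, 26)) = Mul(23, 24) = 552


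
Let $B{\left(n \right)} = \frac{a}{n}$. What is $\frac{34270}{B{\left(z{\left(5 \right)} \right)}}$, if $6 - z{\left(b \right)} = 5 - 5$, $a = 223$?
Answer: $\frac{205620}{223} \approx 922.06$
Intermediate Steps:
$z{\left(b \right)} = 6$ ($z{\left(b \right)} = 6 - \left(5 - 5\right) = 6 - 0 = 6 + 0 = 6$)
$B{\left(n \right)} = \frac{223}{n}$
$\frac{34270}{B{\left(z{\left(5 \right)} \right)}} = \frac{34270}{223 \cdot \frac{1}{6}} = \frac{34270}{\frac{223}{6}} = 34270 \cdot \frac{6}{223} = \frac{205620}{223}$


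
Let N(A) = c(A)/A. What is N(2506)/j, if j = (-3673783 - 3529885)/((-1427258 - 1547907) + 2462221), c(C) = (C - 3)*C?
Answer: 320974708/1800917 ≈ 178.23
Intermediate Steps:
c(C) = C*(-3 + C) (c(C) = (-3 + C)*C = C*(-3 + C))
j = 1800917/128236 (j = -7203668/(-2975165 + 2462221) = -7203668/(-512944) = -7203668*(-1/512944) = 1800917/128236 ≈ 14.044)
N(A) = -3 + A (N(A) = (A*(-3 + A))/A = -3 + A)
N(2506)/j = (-3 + 2506)/(1800917/128236) = 2503*(128236/1800917) = 320974708/1800917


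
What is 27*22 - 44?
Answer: 550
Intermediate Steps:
27*22 - 44 = 594 - 44 = 550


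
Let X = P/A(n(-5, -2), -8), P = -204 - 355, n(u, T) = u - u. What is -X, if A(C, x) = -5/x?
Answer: 4472/5 ≈ 894.40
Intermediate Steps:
n(u, T) = 0
P = -559
X = -4472/5 (X = -559/((-5/(-8))) = -559/((-5*(-⅛))) = -559/5/8 = -559*8/5 = -4472/5 ≈ -894.40)
-X = -1*(-4472/5) = 4472/5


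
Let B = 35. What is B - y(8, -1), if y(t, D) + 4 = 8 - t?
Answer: 39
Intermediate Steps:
y(t, D) = 4 - t (y(t, D) = -4 + (8 - t) = 4 - t)
B - y(8, -1) = 35 - (4 - 1*8) = 35 - (4 - 8) = 35 - 1*(-4) = 35 + 4 = 39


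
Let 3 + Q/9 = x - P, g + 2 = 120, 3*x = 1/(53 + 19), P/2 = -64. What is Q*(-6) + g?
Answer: -26529/4 ≈ -6632.3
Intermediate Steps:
P = -128 (P = 2*(-64) = -128)
x = 1/216 (x = 1/(3*(53 + 19)) = (⅓)/72 = (⅓)*(1/72) = 1/216 ≈ 0.0046296)
g = 118 (g = -2 + 120 = 118)
Q = 27001/24 (Q = -27 + 9*(1/216 - 1*(-128)) = -27 + 9*(1/216 + 128) = -27 + 9*(27649/216) = -27 + 27649/24 = 27001/24 ≈ 1125.0)
Q*(-6) + g = (27001/24)*(-6) + 118 = -27001/4 + 118 = -26529/4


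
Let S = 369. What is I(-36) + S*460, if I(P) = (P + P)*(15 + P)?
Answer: 171252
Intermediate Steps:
I(P) = 2*P*(15 + P) (I(P) = (2*P)*(15 + P) = 2*P*(15 + P))
I(-36) + S*460 = 2*(-36)*(15 - 36) + 369*460 = 2*(-36)*(-21) + 169740 = 1512 + 169740 = 171252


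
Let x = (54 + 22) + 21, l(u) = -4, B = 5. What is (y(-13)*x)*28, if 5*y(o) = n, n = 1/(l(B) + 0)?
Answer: -679/5 ≈ -135.80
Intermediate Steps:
n = -1/4 (n = 1/(-4 + 0) = 1/(-4) = -1/4 ≈ -0.25000)
y(o) = -1/20 (y(o) = (1/5)*(-1/4) = -1/20)
x = 97 (x = 76 + 21 = 97)
(y(-13)*x)*28 = -1/20*97*28 = -97/20*28 = -679/5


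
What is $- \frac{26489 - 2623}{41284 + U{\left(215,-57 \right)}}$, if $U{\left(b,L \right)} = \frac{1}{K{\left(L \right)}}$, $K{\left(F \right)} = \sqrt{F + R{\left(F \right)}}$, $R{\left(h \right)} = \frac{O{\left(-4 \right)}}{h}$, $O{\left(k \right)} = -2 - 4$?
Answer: $- \frac{1065091943464}{1842422517155} - \frac{23866 i \sqrt{20539}}{1842422517155} \approx -0.57809 - 1.8564 \cdot 10^{-6} i$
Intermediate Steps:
$O{\left(k \right)} = -6$
$R{\left(h \right)} = - \frac{6}{h}$
$K{\left(F \right)} = \sqrt{F - \frac{6}{F}}$
$U{\left(b,L \right)} = \frac{1}{\sqrt{L - \frac{6}{L}}}$
$- \frac{26489 - 2623}{41284 + U{\left(215,-57 \right)}} = - \frac{26489 - 2623}{41284 + \frac{1}{\sqrt{-57 - \frac{6}{-57}}}} = - \frac{23866}{41284 + \frac{1}{\sqrt{-57 - - \frac{2}{19}}}} = - \frac{23866}{41284 + \frac{1}{\sqrt{-57 + \frac{2}{19}}}} = - \frac{23866}{41284 + \frac{1}{\sqrt{- \frac{1081}{19}}}} = - \frac{23866}{41284 - \frac{i \sqrt{20539}}{1081}}$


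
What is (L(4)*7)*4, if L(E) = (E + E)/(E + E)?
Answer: 28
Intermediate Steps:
L(E) = 1 (L(E) = (2*E)/((2*E)) = (2*E)*(1/(2*E)) = 1)
(L(4)*7)*4 = (1*7)*4 = 7*4 = 28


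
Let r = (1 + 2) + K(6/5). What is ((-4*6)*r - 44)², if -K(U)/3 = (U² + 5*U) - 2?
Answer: 47499664/625 ≈ 76000.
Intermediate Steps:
K(U) = 6 - 15*U - 3*U² (K(U) = -3*((U² + 5*U) - 2) = -3*(-2 + U² + 5*U) = 6 - 15*U - 3*U²)
r = -333/25 (r = (1 + 2) + (6 - 90/5 - 3*(6/5)²) = 3 + (6 - 90/5 - 3*(6*(⅕))²) = 3 + (6 - 15*6/5 - 3*(6/5)²) = 3 + (6 - 18 - 3*36/25) = 3 + (6 - 18 - 108/25) = 3 - 408/25 = -333/25 ≈ -13.320)
((-4*6)*r - 44)² = (-4*6*(-333/25) - 44)² = (-24*(-333/25) - 44)² = (7992/25 - 44)² = (6892/25)² = 47499664/625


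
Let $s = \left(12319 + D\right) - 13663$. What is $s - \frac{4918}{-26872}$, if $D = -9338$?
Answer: $- \frac{143520893}{13436} \approx -10682.0$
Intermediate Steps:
$s = -10682$ ($s = \left(12319 - 9338\right) - 13663 = 2981 - 13663 = -10682$)
$s - \frac{4918}{-26872} = -10682 - \frac{4918}{-26872} = -10682 - - \frac{2459}{13436} = -10682 + \frac{2459}{13436} = - \frac{143520893}{13436}$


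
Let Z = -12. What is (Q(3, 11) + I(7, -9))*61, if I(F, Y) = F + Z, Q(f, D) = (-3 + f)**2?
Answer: -305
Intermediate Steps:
I(F, Y) = -12 + F (I(F, Y) = F - 12 = -12 + F)
(Q(3, 11) + I(7, -9))*61 = ((-3 + 3)**2 + (-12 + 7))*61 = (0**2 - 5)*61 = (0 - 5)*61 = -5*61 = -305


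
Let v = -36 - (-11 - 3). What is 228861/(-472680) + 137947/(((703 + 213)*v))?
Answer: -484838853/66148940 ≈ -7.3295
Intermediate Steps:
v = -22 (v = -36 - 1*(-14) = -36 + 14 = -22)
228861/(-472680) + 137947/(((703 + 213)*v)) = 228861/(-472680) + 137947/(((703 + 213)*(-22))) = 228861*(-1/472680) + 137947/((916*(-22))) = -25429/52520 + 137947/(-20152) = -25429/52520 + 137947*(-1/20152) = -25429/52520 - 137947/20152 = -484838853/66148940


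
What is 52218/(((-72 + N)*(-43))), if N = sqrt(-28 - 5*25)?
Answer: 417744/25499 + 17406*I*sqrt(17)/25499 ≈ 16.383 + 2.8145*I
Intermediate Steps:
N = 3*I*sqrt(17) (N = sqrt(-28 - 125) = sqrt(-153) = 3*I*sqrt(17) ≈ 12.369*I)
52218/(((-72 + N)*(-43))) = 52218/(((-72 + 3*I*sqrt(17))*(-43))) = 52218/(3096 - 129*I*sqrt(17))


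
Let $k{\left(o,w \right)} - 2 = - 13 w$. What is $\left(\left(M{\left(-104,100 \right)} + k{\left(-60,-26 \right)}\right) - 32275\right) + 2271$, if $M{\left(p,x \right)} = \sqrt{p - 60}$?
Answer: $-29664 + 2 i \sqrt{41} \approx -29664.0 + 12.806 i$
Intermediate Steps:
$k{\left(o,w \right)} = 2 - 13 w$
$M{\left(p,x \right)} = \sqrt{-60 + p}$
$\left(\left(M{\left(-104,100 \right)} + k{\left(-60,-26 \right)}\right) - 32275\right) + 2271 = \left(\left(\sqrt{-60 - 104} + \left(2 - -338\right)\right) - 32275\right) + 2271 = \left(\left(\sqrt{-164} + \left(2 + 338\right)\right) - 32275\right) + 2271 = \left(\left(2 i \sqrt{41} + 340\right) - 32275\right) + 2271 = \left(\left(340 + 2 i \sqrt{41}\right) - 32275\right) + 2271 = \left(-31935 + 2 i \sqrt{41}\right) + 2271 = -29664 + 2 i \sqrt{41}$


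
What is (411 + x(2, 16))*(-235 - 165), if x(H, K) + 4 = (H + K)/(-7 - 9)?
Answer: -162350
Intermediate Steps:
x(H, K) = -4 - H/16 - K/16 (x(H, K) = -4 + (H + K)/(-7 - 9) = -4 + (H + K)/(-16) = -4 + (H + K)*(-1/16) = -4 + (-H/16 - K/16) = -4 - H/16 - K/16)
(411 + x(2, 16))*(-235 - 165) = (411 + (-4 - 1/16*2 - 1/16*16))*(-235 - 165) = (411 + (-4 - ⅛ - 1))*(-400) = (411 - 41/8)*(-400) = (3247/8)*(-400) = -162350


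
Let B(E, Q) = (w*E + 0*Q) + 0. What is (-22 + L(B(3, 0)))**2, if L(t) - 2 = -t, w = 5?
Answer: 1225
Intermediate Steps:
B(E, Q) = 5*E (B(E, Q) = (5*E + 0*Q) + 0 = (5*E + 0) + 0 = 5*E + 0 = 5*E)
L(t) = 2 - t
(-22 + L(B(3, 0)))**2 = (-22 + (2 - 5*3))**2 = (-22 + (2 - 1*15))**2 = (-22 + (2 - 15))**2 = (-22 - 13)**2 = (-35)**2 = 1225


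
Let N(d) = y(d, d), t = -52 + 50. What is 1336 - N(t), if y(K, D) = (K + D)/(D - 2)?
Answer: 1335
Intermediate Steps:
y(K, D) = (D + K)/(-2 + D)
t = -2
N(d) = 2*d/(-2 + d) (N(d) = (d + d)/(-2 + d) = (2*d)/(-2 + d) = 2*d/(-2 + d))
1336 - N(t) = 1336 - 2*(-2)/(-2 - 2) = 1336 - 2*(-2)/(-4) = 1336 - 2*(-2)*(-1)/4 = 1336 - 1*1 = 1336 - 1 = 1335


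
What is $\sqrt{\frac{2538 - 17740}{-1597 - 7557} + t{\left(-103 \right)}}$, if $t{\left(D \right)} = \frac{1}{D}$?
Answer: $\frac{\sqrt{366927004506}}{471431} \approx 1.2849$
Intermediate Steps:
$\sqrt{\frac{2538 - 17740}{-1597 - 7557} + t{\left(-103 \right)}} = \sqrt{\frac{2538 - 17740}{-1597 - 7557} + \frac{1}{-103}} = \sqrt{- \frac{15202}{-9154} - \frac{1}{103}} = \sqrt{\left(-15202\right) \left(- \frac{1}{9154}\right) - \frac{1}{103}} = \sqrt{\frac{7601}{4577} - \frac{1}{103}} = \sqrt{\frac{778326}{471431}} = \frac{\sqrt{366927004506}}{471431}$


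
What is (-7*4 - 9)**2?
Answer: 1369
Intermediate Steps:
(-7*4 - 9)**2 = (-28 - 9)**2 = (-37)**2 = 1369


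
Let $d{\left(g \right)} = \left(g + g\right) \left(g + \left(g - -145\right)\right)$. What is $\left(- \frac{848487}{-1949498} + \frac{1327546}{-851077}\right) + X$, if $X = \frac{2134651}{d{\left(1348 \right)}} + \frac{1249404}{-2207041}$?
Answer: $- \frac{19801612593118394162206361}{14023718161375427581858248} \approx -1.412$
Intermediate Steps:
$d{\left(g \right)} = 2 g \left(145 + 2 g\right)$ ($d{\left(g \right)} = 2 g \left(g + \left(g + 145\right)\right) = 2 g \left(g + \left(145 + g\right)\right) = 2 g \left(145 + 2 g\right)$)
$X = - \frac{4858342758053}{16904468584776}$ ($X = \frac{2134651}{2 \cdot 1348 \left(145 + 2 \cdot 1348\right)} + \frac{1249404}{-2207041} = \frac{2134651}{2 \cdot 1348 \left(145 + 2696\right)} + 1249404 \left(- \frac{1}{2207041}\right) = \frac{2134651}{2 \cdot 1348 \cdot 2841} - \frac{1249404}{2207041} = \frac{2134651}{7659336} - \frac{1249404}{2207041} = - \frac{4858342758053}{16904468584776} \approx -0.2874$)
$\left(- \frac{848487}{-1949498} + \frac{1327546}{-851077}\right) + X = \left(- \frac{848487}{-1949498} + \frac{1327546}{-851077}\right) - \frac{4858342758053}{16904468584776} = \left(\left(-848487\right) \left(- \frac{1}{1949498}\right) + 1327546 \left(- \frac{1}{851077}\right)\right) - \frac{4858342758053}{16904468584776} = \left(\frac{848487}{1949498} - \frac{1327546}{851077}\right) - \frac{4858342758053}{16904468584776} = - \frac{1865920501409}{1659172909346} - \frac{4858342758053}{16904468584776} = - \frac{19801612593118394162206361}{14023718161375427581858248}$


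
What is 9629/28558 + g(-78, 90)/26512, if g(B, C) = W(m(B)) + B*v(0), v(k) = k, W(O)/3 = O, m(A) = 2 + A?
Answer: 31096603/94641212 ≈ 0.32857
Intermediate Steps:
W(O) = 3*O
g(B, C) = 6 + 3*B (g(B, C) = 3*(2 + B) + B*0 = (6 + 3*B) + 0 = 6 + 3*B)
9629/28558 + g(-78, 90)/26512 = 9629/28558 + (6 + 3*(-78))/26512 = 9629*(1/28558) + (6 - 234)*(1/26512) = 9629/28558 - 228*1/26512 = 9629/28558 - 57/6628 = 31096603/94641212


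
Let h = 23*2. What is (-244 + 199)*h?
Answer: -2070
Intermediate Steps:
h = 46
(-244 + 199)*h = (-244 + 199)*46 = -45*46 = -2070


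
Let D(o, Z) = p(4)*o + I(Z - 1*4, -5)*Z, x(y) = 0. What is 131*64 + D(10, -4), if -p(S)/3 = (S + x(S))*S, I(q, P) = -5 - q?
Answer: 7892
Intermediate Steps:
p(S) = -3*S**2 (p(S) = -3*(S + 0)*S = -3*S*S = -3*S**2)
D(o, Z) = -48*o + Z*(-1 - Z) (D(o, Z) = (-3*4**2)*o + (-5 - (Z - 1*4))*Z = (-3*16)*o + (-5 - (Z - 4))*Z = -48*o + (-5 - (-4 + Z))*Z = -48*o + (-5 + (4 - Z))*Z = -48*o + (-1 - Z)*Z = -48*o + Z*(-1 - Z))
131*64 + D(10, -4) = 131*64 + (-48*10 - 1*(-4)*(1 - 4)) = 8384 + (-480 - 1*(-4)*(-3)) = 8384 + (-480 - 12) = 8384 - 492 = 7892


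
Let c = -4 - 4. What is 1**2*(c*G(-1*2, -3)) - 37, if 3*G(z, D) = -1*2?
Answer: -95/3 ≈ -31.667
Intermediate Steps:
G(z, D) = -2/3 (G(z, D) = (-1*2)/3 = (1/3)*(-2) = -2/3)
c = -8
1**2*(c*G(-1*2, -3)) - 37 = 1**2*(-8*(-2/3)) - 37 = 1*(16/3) - 37 = 16/3 - 37 = -95/3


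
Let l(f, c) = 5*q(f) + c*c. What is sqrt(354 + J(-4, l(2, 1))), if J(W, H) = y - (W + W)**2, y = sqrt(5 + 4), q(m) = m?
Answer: sqrt(293) ≈ 17.117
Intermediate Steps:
y = 3 (y = sqrt(9) = 3)
l(f, c) = c**2 + 5*f (l(f, c) = 5*f + c*c = 5*f + c**2 = c**2 + 5*f)
J(W, H) = 3 - 4*W**2 (J(W, H) = 3 - (W + W)**2 = 3 - (2*W)**2 = 3 - 4*W**2)
sqrt(354 + J(-4, l(2, 1))) = sqrt(354 + (3 - 4*(-4)**2)) = sqrt(354 + (3 - 4*16)) = sqrt(354 + (3 - 64)) = sqrt(354 - 61) = sqrt(293)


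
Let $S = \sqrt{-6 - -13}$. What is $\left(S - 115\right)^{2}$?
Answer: $\left(115 - \sqrt{7}\right)^{2} \approx 12623.0$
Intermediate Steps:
$S = \sqrt{7}$ ($S = \sqrt{-6 + \left(-16 + 29\right)} = \sqrt{-6 + 13} = \sqrt{7} \approx 2.6458$)
$\left(S - 115\right)^{2} = \left(\sqrt{7} - 115\right)^{2} = \left(-115 + \sqrt{7}\right)^{2}$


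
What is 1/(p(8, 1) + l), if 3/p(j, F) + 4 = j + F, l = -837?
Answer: -5/4182 ≈ -0.0011956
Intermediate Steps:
p(j, F) = 3/(-4 + F + j) (p(j, F) = 3/(-4 + (j + F)) = 3/(-4 + (F + j)) = 3/(-4 + F + j))
1/(p(8, 1) + l) = 1/(3/(-4 + 1 + 8) - 837) = 1/(3/5 - 837) = 1/(3*(⅕) - 837) = 1/(⅗ - 837) = 1/(-4182/5) = -5/4182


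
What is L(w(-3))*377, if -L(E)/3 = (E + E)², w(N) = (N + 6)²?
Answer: -366444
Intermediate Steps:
w(N) = (6 + N)²
L(E) = -12*E² (L(E) = -3*(E + E)² = -3*4*E² = -12*E²)
L(w(-3))*377 = -12*(6 - 3)⁴*377 = -12*(3²)²*377 = -12*9²*377 = -12*81*377 = -972*377 = -366444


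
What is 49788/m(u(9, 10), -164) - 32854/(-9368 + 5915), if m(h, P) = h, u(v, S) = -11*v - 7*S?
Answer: -166365638/583557 ≈ -285.09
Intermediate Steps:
49788/m(u(9, 10), -164) - 32854/(-9368 + 5915) = 49788/(-11*9 - 7*10) - 32854/(-9368 + 5915) = 49788/(-99 - 70) - 32854/(-3453) = 49788/(-169) - 32854*(-1/3453) = 49788*(-1/169) + 32854/3453 = -49788/169 + 32854/3453 = -166365638/583557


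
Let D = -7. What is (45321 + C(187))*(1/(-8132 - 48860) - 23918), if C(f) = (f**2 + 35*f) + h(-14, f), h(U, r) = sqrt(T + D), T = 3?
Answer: -118367797940595/56992 - 1363134657*I/28496 ≈ -2.0769e+9 - 47836.0*I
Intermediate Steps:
h(U, r) = 2*I (h(U, r) = sqrt(3 - 7) = sqrt(-4) = 2*I)
C(f) = f**2 + 2*I + 35*f (C(f) = (f**2 + 35*f) + 2*I = f**2 + 2*I + 35*f)
(45321 + C(187))*(1/(-8132 - 48860) - 23918) = (45321 + (187**2 + 2*I + 35*187))*(1/(-8132 - 48860) - 23918) = (45321 + (34969 + 2*I + 6545))*(1/(-56992) - 23918) = (45321 + (41514 + 2*I))*(-1/56992 - 23918) = (86835 + 2*I)*(-1363134657/56992) = -118367797940595/56992 - 1363134657*I/28496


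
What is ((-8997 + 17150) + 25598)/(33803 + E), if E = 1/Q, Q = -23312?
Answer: 786803312/788015535 ≈ 0.99846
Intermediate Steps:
E = -1/23312 (E = 1/(-23312) = -1/23312 ≈ -4.2896e-5)
((-8997 + 17150) + 25598)/(33803 + E) = ((-8997 + 17150) + 25598)/(33803 - 1/23312) = (8153 + 25598)/(788015535/23312) = 33751*(23312/788015535) = 786803312/788015535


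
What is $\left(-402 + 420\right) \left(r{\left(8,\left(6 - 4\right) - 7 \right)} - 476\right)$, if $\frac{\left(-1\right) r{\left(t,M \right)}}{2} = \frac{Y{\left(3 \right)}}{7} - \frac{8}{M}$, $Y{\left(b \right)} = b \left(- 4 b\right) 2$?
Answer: $- \frac{288936}{35} \approx -8255.3$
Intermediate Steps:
$Y{\left(b \right)} = - 8 b^{2}$ ($Y{\left(b \right)} = - 4 b^{2} \cdot 2 = - 8 b^{2}$)
$r{\left(t,M \right)} = \frac{144}{7} + \frac{16}{M}$ ($r{\left(t,M \right)} = - 2 \left(\frac{\left(-8\right) 3^{2}}{7} - \frac{8}{M}\right) = - 2 \left(\left(-8\right) 9 \cdot \frac{1}{7} - \frac{8}{M}\right) = - 2 \left(\left(-72\right) \frac{1}{7} - \frac{8}{M}\right) = - 2 \left(- \frac{72}{7} - \frac{8}{M}\right) = \frac{144}{7} + \frac{16}{M}$)
$\left(-402 + 420\right) \left(r{\left(8,\left(6 - 4\right) - 7 \right)} - 476\right) = \left(-402 + 420\right) \left(\left(\frac{144}{7} + \frac{16}{\left(6 - 4\right) - 7}\right) - 476\right) = 18 \left(\left(\frac{144}{7} + \frac{16}{2 - 7}\right) - 476\right) = 18 \left(\left(\frac{144}{7} + \frac{16}{-5}\right) - 476\right) = 18 \left(\left(\frac{144}{7} + 16 \left(- \frac{1}{5}\right)\right) - 476\right) = 18 \left(\left(\frac{144}{7} - \frac{16}{5}\right) - 476\right) = 18 \left(\frac{608}{35} - 476\right) = 18 \left(- \frac{16052}{35}\right) = - \frac{288936}{35}$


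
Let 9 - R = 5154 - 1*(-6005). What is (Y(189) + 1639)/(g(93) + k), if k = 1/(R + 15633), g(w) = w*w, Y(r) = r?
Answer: 2048731/9693367 ≈ 0.21135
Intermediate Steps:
R = -11150 (R = 9 - (5154 - 1*(-6005)) = 9 - (5154 + 6005) = 9 - 1*11159 = 9 - 11159 = -11150)
g(w) = w²
k = 1/4483 (k = 1/(-11150 + 15633) = 1/4483 ≈ 0.00022306)
(Y(189) + 1639)/(g(93) + k) = (189 + 1639)/(93² + 1/4483) = 1828/(8649 + 1/4483) = 1828/(38773468/4483) = 1828*(4483/38773468) = 2048731/9693367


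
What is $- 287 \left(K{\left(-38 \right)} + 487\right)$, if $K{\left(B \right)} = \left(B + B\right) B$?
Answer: $-968625$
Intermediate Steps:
$K{\left(B \right)} = 2 B^{2}$ ($K{\left(B \right)} = 2 B B = 2 B^{2}$)
$- 287 \left(K{\left(-38 \right)} + 487\right) = - 287 \left(2 \left(-38\right)^{2} + 487\right) = - 287 \left(2 \cdot 1444 + 487\right) = - 287 \left(2888 + 487\right) = \left(-287\right) 3375 = -968625$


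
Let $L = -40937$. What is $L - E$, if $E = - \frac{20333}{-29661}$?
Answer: $- \frac{1214252690}{29661} \approx -40938.0$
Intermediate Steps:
$E = \frac{20333}{29661}$ ($E = \left(-20333\right) \left(- \frac{1}{29661}\right) = \frac{20333}{29661} \approx 0.68551$)
$L - E = -40937 - \frac{20333}{29661} = - \frac{1214252690}{29661}$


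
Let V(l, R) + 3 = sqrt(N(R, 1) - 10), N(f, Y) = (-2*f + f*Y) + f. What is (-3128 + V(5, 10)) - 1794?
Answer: -4925 + I*sqrt(10) ≈ -4925.0 + 3.1623*I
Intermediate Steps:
N(f, Y) = -f + Y*f (N(f, Y) = (-2*f + Y*f) + f = -f + Y*f)
V(l, R) = -3 + I*sqrt(10) (V(l, R) = -3 + sqrt(R*(-1 + 1) - 10) = -3 + sqrt(R*0 - 10) = -3 + sqrt(0 - 10) = -3 + sqrt(-10) = -3 + I*sqrt(10))
(-3128 + V(5, 10)) - 1794 = (-3128 + (-3 + I*sqrt(10))) - 1794 = (-3131 + I*sqrt(10)) - 1794 = -4925 + I*sqrt(10)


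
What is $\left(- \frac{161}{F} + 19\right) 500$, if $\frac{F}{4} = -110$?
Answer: $\frac{213025}{22} \approx 9683.0$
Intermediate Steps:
$F = -440$ ($F = 4 \left(-110\right) = -440$)
$\left(- \frac{161}{F} + 19\right) 500 = \left(- \frac{161}{-440} + 19\right) 500 = \left(\left(-161\right) \left(- \frac{1}{440}\right) + 19\right) 500 = \left(\frac{161}{440} + 19\right) 500 = \frac{8521}{440} \cdot 500 = \frac{213025}{22}$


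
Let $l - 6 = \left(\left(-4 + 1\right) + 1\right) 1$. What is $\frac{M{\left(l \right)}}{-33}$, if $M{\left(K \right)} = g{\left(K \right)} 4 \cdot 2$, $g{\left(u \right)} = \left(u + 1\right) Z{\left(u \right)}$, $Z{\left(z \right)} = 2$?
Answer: $- \frac{80}{33} \approx -2.4242$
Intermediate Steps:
$g{\left(u \right)} = 2 + 2 u$ ($g{\left(u \right)} = \left(u + 1\right) 2 = \left(1 + u\right) 2 = 2 + 2 u$)
$l = 4$ ($l = 6 + \left(\left(-4 + 1\right) + 1\right) 1 = 6 + \left(-3 + 1\right) 1 = 6 - 2 = 4$)
$M{\left(K \right)} = 16 + 16 K$ ($M{\left(K \right)} = \left(2 + 2 K\right) 4 \cdot 2 = \left(8 + 8 K\right) 2 = 16 + 16 K$)
$\frac{M{\left(l \right)}}{-33} = \frac{16 + 16 \cdot 4}{-33} = \left(16 + 64\right) \left(- \frac{1}{33}\right) = 80 \left(- \frac{1}{33}\right) = - \frac{80}{33}$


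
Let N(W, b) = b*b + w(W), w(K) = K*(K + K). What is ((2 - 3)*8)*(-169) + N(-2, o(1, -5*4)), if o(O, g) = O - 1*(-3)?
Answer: 1376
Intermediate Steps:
w(K) = 2*K**2 (w(K) = K*(2*K) = 2*K**2)
o(O, g) = 3 + O (o(O, g) = O + 3 = 3 + O)
N(W, b) = b**2 + 2*W**2 (N(W, b) = b*b + 2*W**2 = b**2 + 2*W**2)
((2 - 3)*8)*(-169) + N(-2, o(1, -5*4)) = ((2 - 3)*8)*(-169) + ((3 + 1)**2 + 2*(-2)**2) = -1*8*(-169) + (4**2 + 2*4) = -8*(-169) + (16 + 8) = 1352 + 24 = 1376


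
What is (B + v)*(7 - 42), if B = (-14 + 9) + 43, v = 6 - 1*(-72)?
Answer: -4060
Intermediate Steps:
v = 78 (v = 6 + 72 = 78)
B = 38 (B = -5 + 43 = 38)
(B + v)*(7 - 42) = (38 + 78)*(7 - 42) = 116*(-35) = -4060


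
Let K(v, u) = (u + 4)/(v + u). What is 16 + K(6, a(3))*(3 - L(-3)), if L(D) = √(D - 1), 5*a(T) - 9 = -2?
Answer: 673/37 - 54*I/37 ≈ 18.189 - 1.4595*I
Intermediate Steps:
a(T) = 7/5 (a(T) = 9/5 + (⅕)*(-2) = 9/5 - ⅖ = 7/5)
K(v, u) = (4 + u)/(u + v)
L(D) = √(-1 + D)
16 + K(6, a(3))*(3 - L(-3)) = 16 + ((4 + 7/5)/(7/5 + 6))*(3 - √(-1 - 3)) = 16 + ((27/5)/(37/5))*(3 - √(-4)) = 16 + ((5/37)*(27/5))*(3 - 2*I) = 16 + 27*(3 - 2*I)/37 = 16 + (81/37 - 54*I/37) = 673/37 - 54*I/37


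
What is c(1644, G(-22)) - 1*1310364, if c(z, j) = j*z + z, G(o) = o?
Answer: -1344888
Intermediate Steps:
c(z, j) = z + j*z
c(1644, G(-22)) - 1*1310364 = 1644*(1 - 22) - 1*1310364 = 1644*(-21) - 1310364 = -34524 - 1310364 = -1344888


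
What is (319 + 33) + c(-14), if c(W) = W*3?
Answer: 310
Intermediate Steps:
c(W) = 3*W
(319 + 33) + c(-14) = (319 + 33) + 3*(-14) = 352 - 42 = 310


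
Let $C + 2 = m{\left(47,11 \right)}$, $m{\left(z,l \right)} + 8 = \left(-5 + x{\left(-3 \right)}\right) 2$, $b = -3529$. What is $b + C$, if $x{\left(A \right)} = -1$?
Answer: $-3551$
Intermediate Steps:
$m{\left(z,l \right)} = -20$ ($m{\left(z,l \right)} = -8 + \left(-5 - 1\right) 2 = -8 - 12 = -20$)
$C = -22$ ($C = -2 - 20 = -22$)
$b + C = -3529 - 22 = -3551$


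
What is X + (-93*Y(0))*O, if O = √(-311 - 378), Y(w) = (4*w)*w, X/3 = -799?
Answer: -2397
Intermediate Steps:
X = -2397 (X = 3*(-799) = -2397)
Y(w) = 4*w²
O = I*√689 (O = √(-689) = I*√689 ≈ 26.249*I)
X + (-93*Y(0))*O = -2397 + (-372*0²)*(I*√689) = -2397 + (-372*0)*(I*√689) = -2397 + (-93*0)*(I*√689) = -2397 + 0*(I*√689) = -2397 + 0 = -2397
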